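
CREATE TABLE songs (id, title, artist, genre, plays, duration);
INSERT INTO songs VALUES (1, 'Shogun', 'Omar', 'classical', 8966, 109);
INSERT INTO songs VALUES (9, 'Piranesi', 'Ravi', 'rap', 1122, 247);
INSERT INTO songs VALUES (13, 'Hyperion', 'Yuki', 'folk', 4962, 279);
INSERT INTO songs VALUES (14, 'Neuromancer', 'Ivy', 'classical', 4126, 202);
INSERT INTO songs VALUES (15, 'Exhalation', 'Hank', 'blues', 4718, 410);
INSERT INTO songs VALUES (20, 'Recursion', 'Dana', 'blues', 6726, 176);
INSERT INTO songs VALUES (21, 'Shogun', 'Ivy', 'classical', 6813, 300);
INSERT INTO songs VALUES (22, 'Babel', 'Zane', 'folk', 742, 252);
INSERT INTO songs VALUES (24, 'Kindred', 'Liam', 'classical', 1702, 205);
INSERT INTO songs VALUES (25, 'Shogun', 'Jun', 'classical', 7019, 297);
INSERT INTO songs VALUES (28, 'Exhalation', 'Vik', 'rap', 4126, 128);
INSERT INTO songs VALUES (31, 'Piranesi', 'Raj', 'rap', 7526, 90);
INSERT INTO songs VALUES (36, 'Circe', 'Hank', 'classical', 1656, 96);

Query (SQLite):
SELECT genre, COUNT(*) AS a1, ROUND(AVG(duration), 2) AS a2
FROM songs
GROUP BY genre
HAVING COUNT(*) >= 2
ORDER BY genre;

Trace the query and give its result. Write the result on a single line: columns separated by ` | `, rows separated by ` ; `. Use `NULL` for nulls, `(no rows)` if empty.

blues | 2 | 293 ; classical | 6 | 201.5 ; folk | 2 | 265.5 ; rap | 3 | 155

Group songs by genre.
Per group compute: COUNT(*), ROUND(AVG(duration), 2).
HAVING: drop groups with fewer than 2 rows.
  blues: ids {15, 20} → COUNT(*)=2, ROUND(AVG(duration), 2)=293
  classical: ids {1, 14, 21, 24, 25, 36} → COUNT(*)=6, ROUND(AVG(duration), 2)=201.5
  folk: ids {13, 22} → COUNT(*)=2, ROUND(AVG(duration), 2)=265.5
  rap: ids {9, 28, 31} → COUNT(*)=3, ROUND(AVG(duration), 2)=155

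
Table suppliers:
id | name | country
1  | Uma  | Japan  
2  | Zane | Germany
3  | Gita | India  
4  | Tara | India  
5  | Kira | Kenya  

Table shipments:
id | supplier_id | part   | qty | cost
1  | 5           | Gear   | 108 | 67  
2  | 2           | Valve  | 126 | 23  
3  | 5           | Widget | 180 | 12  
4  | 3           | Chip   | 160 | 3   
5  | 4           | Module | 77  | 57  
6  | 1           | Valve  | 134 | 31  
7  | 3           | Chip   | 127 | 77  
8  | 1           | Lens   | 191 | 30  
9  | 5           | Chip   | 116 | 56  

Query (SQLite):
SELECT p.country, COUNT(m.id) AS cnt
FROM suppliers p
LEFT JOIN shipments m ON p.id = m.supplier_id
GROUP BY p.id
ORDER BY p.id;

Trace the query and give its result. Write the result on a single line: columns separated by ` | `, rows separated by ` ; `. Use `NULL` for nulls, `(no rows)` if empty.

Japan | 2 ; Germany | 1 ; India | 2 ; India | 1 ; Kenya | 3

LEFT JOIN keeps every suppliers row; unmatched ones get NULL for shipments columns.
Group by suppliers.id and compute COUNT(m.id). COUNT(col) of an all-NULL group is 0.
  1: ids {6, 8} → COUNT(m.id)=2
  2: ids {2} → COUNT(m.id)=1
  3: ids {4, 7} → COUNT(m.id)=2
  4: ids {5} → COUNT(m.id)=1
  5: ids {1, 3, 9} → COUNT(m.id)=3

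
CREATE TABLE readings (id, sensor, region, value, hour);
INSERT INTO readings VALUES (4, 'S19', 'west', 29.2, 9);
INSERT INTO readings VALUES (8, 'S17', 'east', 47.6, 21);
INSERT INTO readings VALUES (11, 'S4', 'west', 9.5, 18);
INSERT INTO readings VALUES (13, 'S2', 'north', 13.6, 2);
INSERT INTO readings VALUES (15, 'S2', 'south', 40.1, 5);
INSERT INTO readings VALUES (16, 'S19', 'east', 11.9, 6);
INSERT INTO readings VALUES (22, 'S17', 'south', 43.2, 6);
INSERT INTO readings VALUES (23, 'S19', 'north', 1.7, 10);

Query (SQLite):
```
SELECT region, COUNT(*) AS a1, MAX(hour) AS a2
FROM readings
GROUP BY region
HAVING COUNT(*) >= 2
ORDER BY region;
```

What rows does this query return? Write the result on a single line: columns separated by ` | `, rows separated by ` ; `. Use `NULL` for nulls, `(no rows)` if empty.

east | 2 | 21 ; north | 2 | 10 ; south | 2 | 6 ; west | 2 | 18

Group readings by region.
Per group compute: COUNT(*), MAX(hour).
HAVING: drop groups with fewer than 2 rows.
  east: ids {8, 16} → COUNT(*)=2, MAX(hour)=21
  north: ids {13, 23} → COUNT(*)=2, MAX(hour)=10
  south: ids {15, 22} → COUNT(*)=2, MAX(hour)=6
  west: ids {4, 11} → COUNT(*)=2, MAX(hour)=18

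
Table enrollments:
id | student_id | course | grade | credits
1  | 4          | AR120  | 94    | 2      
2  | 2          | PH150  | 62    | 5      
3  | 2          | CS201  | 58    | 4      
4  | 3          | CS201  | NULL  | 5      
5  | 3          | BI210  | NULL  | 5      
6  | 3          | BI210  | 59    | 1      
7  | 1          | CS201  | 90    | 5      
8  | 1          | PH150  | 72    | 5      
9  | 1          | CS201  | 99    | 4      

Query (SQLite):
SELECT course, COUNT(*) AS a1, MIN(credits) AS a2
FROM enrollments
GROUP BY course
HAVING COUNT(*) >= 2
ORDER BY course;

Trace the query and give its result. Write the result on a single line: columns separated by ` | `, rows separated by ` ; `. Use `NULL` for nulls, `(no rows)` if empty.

Group enrollments by course.
Per group compute: COUNT(*), MIN(credits).
HAVING: drop groups with fewer than 2 rows.
  AR120: ids {1} → COUNT(*)=1, MIN(credits)=2
  BI210: ids {5, 6} → COUNT(*)=2, MIN(credits)=1
  CS201: ids {3, 4, 7, 9} → COUNT(*)=4, MIN(credits)=4
  PH150: ids {2, 8} → COUNT(*)=2, MIN(credits)=5

BI210 | 2 | 1 ; CS201 | 4 | 4 ; PH150 | 2 | 5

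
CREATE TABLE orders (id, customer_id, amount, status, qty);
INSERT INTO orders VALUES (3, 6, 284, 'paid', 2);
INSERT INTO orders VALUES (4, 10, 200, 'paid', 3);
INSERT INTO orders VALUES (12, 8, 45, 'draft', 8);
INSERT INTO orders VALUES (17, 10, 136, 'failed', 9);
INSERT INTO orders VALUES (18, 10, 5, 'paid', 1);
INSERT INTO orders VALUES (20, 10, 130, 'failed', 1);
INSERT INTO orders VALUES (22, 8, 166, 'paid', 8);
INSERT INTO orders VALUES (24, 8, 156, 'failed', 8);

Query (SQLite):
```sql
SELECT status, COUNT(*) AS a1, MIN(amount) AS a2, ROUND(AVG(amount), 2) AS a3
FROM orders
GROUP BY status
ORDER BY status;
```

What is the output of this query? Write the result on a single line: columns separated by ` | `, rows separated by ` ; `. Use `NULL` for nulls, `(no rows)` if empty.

draft | 1 | 45 | 45 ; failed | 3 | 130 | 140.67 ; paid | 4 | 5 | 163.75

Group orders by status.
Per group compute: COUNT(*), MIN(amount), ROUND(AVG(amount), 2).
  draft: ids {12} → COUNT(*)=1, MIN(amount)=45, ROUND(AVG(amount), 2)=45
  failed: ids {17, 20, 24} → COUNT(*)=3, MIN(amount)=130, ROUND(AVG(amount), 2)=140.67
  paid: ids {3, 4, 18, 22} → COUNT(*)=4, MIN(amount)=5, ROUND(AVG(amount), 2)=163.75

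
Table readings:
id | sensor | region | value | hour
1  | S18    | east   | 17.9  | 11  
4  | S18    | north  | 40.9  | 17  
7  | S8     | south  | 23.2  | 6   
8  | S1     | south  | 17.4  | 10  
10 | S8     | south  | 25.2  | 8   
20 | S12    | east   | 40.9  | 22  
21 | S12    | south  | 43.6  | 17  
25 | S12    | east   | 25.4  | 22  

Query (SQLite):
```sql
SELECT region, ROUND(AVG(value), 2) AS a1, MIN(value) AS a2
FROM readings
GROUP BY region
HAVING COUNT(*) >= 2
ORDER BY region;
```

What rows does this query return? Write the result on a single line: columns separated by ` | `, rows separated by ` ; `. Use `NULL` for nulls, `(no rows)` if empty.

east | 28.07 | 17.9 ; south | 27.35 | 17.4

Group readings by region.
Per group compute: ROUND(AVG(value), 2), MIN(value).
HAVING: drop groups with fewer than 2 rows.
  east: ids {1, 20, 25} → ROUND(AVG(value), 2)=28.07, MIN(value)=17.9
  north: ids {4} → ROUND(AVG(value), 2)=40.9, MIN(value)=40.9
  south: ids {7, 8, 10, 21} → ROUND(AVG(value), 2)=27.35, MIN(value)=17.4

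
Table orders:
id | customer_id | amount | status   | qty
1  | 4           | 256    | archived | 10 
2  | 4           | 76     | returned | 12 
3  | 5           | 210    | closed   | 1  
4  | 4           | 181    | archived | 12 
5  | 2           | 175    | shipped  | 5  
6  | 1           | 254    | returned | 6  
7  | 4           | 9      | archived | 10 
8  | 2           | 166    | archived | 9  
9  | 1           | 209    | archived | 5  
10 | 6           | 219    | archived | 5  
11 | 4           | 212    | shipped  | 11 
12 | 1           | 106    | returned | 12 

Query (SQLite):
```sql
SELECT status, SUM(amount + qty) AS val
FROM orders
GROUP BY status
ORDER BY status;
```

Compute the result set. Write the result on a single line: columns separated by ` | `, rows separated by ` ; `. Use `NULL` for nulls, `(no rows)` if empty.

archived | 1091 ; closed | 211 ; returned | 466 ; shipped | 403

For each row compute amount + qty.
Group by status; take SUM of the expression per group.
  archived: ids {1, 4, 7, 8, 9, 10} → SUM(amount + qty)=1091
  closed: ids {3} → SUM(amount + qty)=211
  returned: ids {2, 6, 12} → SUM(amount + qty)=466
  shipped: ids {5, 11} → SUM(amount + qty)=403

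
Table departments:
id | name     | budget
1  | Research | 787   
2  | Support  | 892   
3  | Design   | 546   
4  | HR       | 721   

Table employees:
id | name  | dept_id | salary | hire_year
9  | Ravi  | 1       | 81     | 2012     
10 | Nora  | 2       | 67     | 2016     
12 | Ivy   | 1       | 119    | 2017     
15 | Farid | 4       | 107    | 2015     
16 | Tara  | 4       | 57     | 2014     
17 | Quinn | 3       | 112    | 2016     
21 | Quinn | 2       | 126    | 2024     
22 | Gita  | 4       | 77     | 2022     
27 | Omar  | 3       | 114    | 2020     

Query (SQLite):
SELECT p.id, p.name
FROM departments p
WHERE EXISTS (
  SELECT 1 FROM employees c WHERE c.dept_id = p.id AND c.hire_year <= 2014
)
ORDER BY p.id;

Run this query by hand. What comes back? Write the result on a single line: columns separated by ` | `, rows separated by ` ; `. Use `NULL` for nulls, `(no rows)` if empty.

1 | Research ; 4 | HR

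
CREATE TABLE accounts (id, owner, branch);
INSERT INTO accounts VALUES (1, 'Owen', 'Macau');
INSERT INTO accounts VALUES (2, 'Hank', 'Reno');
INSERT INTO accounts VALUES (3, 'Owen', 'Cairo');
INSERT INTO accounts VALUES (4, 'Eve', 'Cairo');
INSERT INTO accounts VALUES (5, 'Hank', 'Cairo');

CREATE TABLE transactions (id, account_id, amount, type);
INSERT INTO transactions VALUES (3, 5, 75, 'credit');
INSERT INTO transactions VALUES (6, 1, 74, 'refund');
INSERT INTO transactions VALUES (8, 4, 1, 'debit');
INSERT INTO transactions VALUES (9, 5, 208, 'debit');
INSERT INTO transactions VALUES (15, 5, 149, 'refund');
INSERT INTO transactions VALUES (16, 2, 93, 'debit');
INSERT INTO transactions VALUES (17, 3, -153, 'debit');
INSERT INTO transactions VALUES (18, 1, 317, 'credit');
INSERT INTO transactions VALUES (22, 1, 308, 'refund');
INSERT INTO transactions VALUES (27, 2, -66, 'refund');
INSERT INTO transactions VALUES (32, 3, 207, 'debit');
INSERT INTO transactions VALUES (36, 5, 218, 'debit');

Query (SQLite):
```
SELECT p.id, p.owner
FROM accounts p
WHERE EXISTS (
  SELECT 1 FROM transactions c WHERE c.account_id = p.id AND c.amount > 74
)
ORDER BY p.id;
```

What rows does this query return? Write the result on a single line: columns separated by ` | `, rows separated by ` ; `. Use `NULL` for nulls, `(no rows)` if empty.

For each accounts row, check whether any transactions with matching account_id has amount > 74.
Keep rows where that is true.

1 | Owen ; 2 | Hank ; 3 | Owen ; 5 | Hank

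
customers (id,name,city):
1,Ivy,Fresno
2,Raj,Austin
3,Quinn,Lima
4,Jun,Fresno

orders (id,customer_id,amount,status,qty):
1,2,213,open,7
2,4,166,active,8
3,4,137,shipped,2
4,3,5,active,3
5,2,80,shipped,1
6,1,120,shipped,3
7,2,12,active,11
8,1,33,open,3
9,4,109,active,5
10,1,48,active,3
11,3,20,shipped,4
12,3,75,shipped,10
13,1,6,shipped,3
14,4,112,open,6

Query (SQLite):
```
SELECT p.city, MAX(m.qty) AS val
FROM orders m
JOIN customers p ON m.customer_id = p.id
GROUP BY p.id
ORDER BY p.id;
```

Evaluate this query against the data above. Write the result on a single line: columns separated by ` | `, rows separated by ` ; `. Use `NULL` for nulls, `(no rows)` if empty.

Fresno | 3 ; Austin | 11 ; Lima | 10 ; Fresno | 8

Join each orders row to its customers via customer_id.
Group joined rows by customers.id; compute MAX(m.qty) per group.
  1: ids {6, 8, 10, 13} → MAX(m.qty)=3
  2: ids {1, 5, 7} → MAX(m.qty)=11
  3: ids {4, 11, 12} → MAX(m.qty)=10
  4: ids {2, 3, 9, 14} → MAX(m.qty)=8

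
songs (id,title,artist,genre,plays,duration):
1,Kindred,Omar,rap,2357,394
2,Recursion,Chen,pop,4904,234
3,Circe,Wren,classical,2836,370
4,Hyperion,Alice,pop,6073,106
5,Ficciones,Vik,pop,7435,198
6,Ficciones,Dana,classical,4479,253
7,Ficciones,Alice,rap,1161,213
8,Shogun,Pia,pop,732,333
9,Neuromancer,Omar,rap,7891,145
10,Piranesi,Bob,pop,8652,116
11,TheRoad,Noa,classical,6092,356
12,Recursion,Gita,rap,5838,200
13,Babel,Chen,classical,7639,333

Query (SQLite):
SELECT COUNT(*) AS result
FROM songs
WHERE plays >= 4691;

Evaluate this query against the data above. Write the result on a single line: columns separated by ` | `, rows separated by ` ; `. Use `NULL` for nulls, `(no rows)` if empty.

8

Rows where plays >= 4691 → plays values: [4904, 6073, 7435, 7891, 8652, 6092, 5838, 7639].
COUNT(*) counts rows → 8.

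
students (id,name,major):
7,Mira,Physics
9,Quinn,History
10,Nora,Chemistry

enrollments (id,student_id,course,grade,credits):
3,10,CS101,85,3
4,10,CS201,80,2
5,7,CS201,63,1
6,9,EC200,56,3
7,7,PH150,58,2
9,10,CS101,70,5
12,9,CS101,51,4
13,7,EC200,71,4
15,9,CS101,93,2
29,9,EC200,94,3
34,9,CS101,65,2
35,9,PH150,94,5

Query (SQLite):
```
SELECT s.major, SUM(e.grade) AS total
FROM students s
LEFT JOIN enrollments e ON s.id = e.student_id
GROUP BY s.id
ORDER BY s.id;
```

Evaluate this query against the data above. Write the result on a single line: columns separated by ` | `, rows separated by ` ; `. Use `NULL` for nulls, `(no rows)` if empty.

LEFT JOIN keeps every students row; unmatched ones get NULL for enrollments columns.
Group by students.id and compute SUM(e.grade). SUM over an all-NULL group is NULL.
  7: ids {5, 7, 13} → SUM(e.grade)=192
  9: ids {6, 12, 15, 29, 34, 35} → SUM(e.grade)=453
  10: ids {3, 4, 9} → SUM(e.grade)=235

Physics | 192 ; History | 453 ; Chemistry | 235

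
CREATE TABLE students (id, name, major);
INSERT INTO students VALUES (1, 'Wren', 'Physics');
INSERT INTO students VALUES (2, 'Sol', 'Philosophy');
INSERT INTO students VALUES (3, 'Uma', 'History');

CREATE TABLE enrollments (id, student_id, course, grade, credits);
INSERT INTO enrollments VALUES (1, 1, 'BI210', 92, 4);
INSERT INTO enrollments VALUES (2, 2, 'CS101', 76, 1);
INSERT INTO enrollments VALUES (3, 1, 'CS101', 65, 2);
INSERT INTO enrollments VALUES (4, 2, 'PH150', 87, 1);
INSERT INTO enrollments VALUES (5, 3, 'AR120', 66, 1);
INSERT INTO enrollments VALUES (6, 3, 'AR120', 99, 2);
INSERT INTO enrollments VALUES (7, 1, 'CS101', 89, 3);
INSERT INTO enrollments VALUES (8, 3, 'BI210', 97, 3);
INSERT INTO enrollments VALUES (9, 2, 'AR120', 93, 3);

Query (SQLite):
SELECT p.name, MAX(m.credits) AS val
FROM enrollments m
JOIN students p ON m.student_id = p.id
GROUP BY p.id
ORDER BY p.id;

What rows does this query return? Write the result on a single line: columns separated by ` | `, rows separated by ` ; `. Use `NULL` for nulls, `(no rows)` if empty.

Join each enrollments row to its students via student_id.
Group joined rows by students.id; compute MAX(m.credits) per group.
  1: ids {1, 3, 7} → MAX(m.credits)=4
  2: ids {2, 4, 9} → MAX(m.credits)=3
  3: ids {5, 6, 8} → MAX(m.credits)=3

Wren | 4 ; Sol | 3 ; Uma | 3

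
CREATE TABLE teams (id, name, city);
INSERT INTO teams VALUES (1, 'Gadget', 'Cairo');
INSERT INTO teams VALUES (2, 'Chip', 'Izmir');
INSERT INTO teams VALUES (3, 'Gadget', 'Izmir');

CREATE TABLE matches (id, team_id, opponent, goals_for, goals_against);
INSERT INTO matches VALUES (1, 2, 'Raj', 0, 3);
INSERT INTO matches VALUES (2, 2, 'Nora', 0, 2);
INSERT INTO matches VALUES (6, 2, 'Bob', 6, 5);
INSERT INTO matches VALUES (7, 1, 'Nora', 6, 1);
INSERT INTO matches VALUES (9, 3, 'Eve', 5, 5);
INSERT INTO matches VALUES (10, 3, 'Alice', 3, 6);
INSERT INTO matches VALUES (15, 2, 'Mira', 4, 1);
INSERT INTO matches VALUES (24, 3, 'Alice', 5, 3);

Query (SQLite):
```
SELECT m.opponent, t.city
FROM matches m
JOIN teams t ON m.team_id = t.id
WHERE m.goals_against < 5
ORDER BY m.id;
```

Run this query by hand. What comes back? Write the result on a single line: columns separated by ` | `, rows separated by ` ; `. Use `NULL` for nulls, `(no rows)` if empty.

Each matches row matches the teams row where team_id = teams.id.
Then keep rows with m.goals_against < 5.

Raj | Izmir ; Nora | Izmir ; Nora | Cairo ; Mira | Izmir ; Alice | Izmir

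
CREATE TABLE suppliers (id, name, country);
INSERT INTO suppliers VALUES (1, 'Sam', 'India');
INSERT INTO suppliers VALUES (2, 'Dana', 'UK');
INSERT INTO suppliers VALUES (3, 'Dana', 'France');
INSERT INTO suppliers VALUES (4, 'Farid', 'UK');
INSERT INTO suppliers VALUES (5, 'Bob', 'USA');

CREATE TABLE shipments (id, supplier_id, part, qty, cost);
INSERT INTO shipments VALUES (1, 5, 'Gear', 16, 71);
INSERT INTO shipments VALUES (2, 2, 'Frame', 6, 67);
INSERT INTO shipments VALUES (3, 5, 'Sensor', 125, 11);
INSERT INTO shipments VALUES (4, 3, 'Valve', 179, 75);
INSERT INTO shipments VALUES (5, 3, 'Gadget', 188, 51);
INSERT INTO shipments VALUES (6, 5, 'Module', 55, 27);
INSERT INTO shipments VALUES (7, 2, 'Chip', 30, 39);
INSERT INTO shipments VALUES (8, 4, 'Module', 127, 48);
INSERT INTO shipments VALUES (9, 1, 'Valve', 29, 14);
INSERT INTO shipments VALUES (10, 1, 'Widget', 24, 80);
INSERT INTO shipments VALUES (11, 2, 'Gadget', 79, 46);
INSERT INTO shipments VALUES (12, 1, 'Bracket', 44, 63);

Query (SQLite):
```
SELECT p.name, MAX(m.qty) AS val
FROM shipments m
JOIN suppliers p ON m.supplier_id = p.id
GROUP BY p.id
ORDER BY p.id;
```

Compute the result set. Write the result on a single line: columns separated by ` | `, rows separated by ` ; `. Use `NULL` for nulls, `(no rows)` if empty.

Join each shipments row to its suppliers via supplier_id.
Group joined rows by suppliers.id; compute MAX(m.qty) per group.
  1: ids {9, 10, 12} → MAX(m.qty)=44
  2: ids {2, 7, 11} → MAX(m.qty)=79
  3: ids {4, 5} → MAX(m.qty)=188
  4: ids {8} → MAX(m.qty)=127
  5: ids {1, 3, 6} → MAX(m.qty)=125

Sam | 44 ; Dana | 79 ; Dana | 188 ; Farid | 127 ; Bob | 125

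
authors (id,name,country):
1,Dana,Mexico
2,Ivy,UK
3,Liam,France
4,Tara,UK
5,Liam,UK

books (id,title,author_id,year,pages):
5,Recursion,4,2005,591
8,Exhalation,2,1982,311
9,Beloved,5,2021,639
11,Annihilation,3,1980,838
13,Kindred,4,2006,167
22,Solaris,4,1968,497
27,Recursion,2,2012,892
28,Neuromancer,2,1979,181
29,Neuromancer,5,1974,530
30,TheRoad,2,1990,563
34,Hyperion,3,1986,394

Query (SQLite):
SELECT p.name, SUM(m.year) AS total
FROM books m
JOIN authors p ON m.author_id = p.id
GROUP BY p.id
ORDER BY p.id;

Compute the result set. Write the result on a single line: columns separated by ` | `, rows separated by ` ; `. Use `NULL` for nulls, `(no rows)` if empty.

Join each books row to its authors via author_id.
Group joined rows by authors.id; compute SUM(m.year) per group.
  2: ids {8, 27, 28, 30} → SUM(m.year)=7963
  3: ids {11, 34} → SUM(m.year)=3966
  4: ids {5, 13, 22} → SUM(m.year)=5979
  5: ids {9, 29} → SUM(m.year)=3995

Ivy | 7963 ; Liam | 3966 ; Tara | 5979 ; Liam | 3995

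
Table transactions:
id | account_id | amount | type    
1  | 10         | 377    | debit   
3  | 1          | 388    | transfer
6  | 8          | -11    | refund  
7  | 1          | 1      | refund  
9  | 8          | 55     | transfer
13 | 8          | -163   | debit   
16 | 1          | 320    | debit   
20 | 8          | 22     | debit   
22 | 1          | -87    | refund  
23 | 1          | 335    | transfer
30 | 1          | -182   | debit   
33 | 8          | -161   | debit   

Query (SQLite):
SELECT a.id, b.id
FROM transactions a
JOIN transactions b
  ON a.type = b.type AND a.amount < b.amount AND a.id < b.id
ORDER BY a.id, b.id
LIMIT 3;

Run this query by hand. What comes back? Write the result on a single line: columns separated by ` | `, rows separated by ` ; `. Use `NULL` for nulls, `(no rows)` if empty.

Pairs (a,b) with same type, a.amount < b.amount, a.id < b.id.
type groups: debit:{1,13,16,20,30,33} refund:{6,7,22} transfer:{3,9,23}
Ordered by (a.id, b.id); first 3.

6 | 7 ; 9 | 23 ; 13 | 16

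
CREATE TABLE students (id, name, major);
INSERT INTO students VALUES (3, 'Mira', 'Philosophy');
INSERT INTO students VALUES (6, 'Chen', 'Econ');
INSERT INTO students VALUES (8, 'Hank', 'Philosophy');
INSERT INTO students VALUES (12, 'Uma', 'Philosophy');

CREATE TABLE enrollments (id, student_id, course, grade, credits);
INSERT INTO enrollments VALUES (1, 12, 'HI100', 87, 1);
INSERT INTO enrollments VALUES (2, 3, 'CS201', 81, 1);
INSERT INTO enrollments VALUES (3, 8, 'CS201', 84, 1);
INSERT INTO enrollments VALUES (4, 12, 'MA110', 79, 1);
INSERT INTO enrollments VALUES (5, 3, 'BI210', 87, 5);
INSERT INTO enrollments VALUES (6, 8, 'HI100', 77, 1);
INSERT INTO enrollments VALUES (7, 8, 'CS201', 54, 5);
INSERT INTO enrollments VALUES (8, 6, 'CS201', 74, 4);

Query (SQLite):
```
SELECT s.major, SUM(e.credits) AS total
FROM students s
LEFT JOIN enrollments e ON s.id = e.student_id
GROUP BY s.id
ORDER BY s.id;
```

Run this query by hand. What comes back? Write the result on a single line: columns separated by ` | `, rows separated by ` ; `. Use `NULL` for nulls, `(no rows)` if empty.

Philosophy | 6 ; Econ | 4 ; Philosophy | 7 ; Philosophy | 2

LEFT JOIN keeps every students row; unmatched ones get NULL for enrollments columns.
Group by students.id and compute SUM(e.credits). SUM over an all-NULL group is NULL.
  3: ids {2, 5} → SUM(e.credits)=6
  6: ids {8} → SUM(e.credits)=4
  8: ids {3, 6, 7} → SUM(e.credits)=7
  12: ids {1, 4} → SUM(e.credits)=2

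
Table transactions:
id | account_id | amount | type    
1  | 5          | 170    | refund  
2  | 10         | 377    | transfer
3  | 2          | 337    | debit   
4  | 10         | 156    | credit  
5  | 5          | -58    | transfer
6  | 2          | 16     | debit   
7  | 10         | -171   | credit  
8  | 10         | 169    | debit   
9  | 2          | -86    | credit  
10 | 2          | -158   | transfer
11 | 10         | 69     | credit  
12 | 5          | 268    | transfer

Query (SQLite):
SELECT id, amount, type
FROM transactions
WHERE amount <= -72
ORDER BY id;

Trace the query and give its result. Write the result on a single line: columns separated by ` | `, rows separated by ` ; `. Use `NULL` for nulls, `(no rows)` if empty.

7 | -171 | credit ; 9 | -86 | credit ; 10 | -158 | transfer

amount <= -72: ids {7, 9, 10}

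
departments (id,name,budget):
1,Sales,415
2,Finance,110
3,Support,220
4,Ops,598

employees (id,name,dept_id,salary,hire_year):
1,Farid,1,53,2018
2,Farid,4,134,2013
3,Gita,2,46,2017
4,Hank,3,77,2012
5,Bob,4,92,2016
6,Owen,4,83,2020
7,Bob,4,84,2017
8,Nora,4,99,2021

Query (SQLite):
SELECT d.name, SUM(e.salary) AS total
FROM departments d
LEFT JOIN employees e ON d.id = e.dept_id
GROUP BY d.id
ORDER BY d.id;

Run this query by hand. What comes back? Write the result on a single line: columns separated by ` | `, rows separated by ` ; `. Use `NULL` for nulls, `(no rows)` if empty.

Sales | 53 ; Finance | 46 ; Support | 77 ; Ops | 492

LEFT JOIN keeps every departments row; unmatched ones get NULL for employees columns.
Group by departments.id and compute SUM(e.salary). SUM over an all-NULL group is NULL.
  1: ids {1} → SUM(e.salary)=53
  2: ids {3} → SUM(e.salary)=46
  3: ids {4} → SUM(e.salary)=77
  4: ids {2, 5, 6, 7, 8} → SUM(e.salary)=492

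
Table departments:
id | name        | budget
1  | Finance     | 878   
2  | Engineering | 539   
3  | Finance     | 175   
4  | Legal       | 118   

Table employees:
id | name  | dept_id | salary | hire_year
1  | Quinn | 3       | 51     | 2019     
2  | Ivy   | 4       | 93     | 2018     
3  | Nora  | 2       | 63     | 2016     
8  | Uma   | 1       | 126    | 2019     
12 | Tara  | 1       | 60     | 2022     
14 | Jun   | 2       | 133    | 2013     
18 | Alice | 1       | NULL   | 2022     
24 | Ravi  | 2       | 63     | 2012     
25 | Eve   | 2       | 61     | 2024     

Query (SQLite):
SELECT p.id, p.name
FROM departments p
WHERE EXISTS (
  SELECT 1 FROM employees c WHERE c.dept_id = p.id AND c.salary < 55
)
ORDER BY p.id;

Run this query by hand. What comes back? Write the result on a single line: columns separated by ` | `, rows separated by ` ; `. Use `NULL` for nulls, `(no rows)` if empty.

3 | Finance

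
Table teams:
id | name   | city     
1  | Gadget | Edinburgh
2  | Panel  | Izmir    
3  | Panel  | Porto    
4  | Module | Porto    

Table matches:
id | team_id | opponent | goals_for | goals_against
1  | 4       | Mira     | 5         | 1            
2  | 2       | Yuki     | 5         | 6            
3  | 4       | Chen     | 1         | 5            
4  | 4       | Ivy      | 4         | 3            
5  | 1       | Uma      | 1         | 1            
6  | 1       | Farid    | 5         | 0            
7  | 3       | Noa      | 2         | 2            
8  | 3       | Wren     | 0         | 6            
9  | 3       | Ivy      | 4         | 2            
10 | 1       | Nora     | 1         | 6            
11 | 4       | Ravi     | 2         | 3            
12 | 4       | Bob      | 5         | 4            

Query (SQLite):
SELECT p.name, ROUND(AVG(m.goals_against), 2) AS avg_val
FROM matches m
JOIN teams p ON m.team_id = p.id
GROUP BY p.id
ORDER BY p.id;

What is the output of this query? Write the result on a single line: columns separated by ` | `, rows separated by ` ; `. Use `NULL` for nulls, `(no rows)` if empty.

Gadget | 2.33 ; Panel | 6 ; Panel | 3.33 ; Module | 3.2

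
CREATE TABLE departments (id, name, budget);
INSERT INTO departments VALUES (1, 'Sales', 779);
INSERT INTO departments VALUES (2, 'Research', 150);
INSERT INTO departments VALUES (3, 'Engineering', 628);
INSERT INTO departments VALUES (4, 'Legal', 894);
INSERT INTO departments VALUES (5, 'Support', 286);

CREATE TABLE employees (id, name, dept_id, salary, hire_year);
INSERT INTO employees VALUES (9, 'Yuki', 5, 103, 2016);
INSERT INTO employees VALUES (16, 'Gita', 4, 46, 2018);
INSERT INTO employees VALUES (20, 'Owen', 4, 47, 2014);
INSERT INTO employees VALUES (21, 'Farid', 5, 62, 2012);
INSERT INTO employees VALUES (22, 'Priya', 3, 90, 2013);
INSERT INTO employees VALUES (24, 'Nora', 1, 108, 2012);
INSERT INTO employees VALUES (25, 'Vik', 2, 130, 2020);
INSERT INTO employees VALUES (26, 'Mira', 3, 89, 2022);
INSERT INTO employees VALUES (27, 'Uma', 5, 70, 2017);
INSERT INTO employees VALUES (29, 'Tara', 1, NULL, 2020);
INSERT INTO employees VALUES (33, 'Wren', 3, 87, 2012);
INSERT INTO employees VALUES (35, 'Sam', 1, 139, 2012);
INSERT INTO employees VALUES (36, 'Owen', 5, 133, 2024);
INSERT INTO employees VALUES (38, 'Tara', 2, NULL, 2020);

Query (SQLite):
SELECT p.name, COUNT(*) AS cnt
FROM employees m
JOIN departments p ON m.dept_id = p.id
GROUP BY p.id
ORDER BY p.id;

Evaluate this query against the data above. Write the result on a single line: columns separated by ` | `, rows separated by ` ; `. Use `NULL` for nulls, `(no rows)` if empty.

Join each employees row to its departments via dept_id.
Group joined rows by departments.id; compute COUNT(*) per group.
  1: ids {24, 29, 35} → COUNT(*)=3
  2: ids {25, 38} → COUNT(*)=2
  3: ids {22, 26, 33} → COUNT(*)=3
  4: ids {16, 20} → COUNT(*)=2
  5: ids {9, 21, 27, 36} → COUNT(*)=4

Sales | 3 ; Research | 2 ; Engineering | 3 ; Legal | 2 ; Support | 4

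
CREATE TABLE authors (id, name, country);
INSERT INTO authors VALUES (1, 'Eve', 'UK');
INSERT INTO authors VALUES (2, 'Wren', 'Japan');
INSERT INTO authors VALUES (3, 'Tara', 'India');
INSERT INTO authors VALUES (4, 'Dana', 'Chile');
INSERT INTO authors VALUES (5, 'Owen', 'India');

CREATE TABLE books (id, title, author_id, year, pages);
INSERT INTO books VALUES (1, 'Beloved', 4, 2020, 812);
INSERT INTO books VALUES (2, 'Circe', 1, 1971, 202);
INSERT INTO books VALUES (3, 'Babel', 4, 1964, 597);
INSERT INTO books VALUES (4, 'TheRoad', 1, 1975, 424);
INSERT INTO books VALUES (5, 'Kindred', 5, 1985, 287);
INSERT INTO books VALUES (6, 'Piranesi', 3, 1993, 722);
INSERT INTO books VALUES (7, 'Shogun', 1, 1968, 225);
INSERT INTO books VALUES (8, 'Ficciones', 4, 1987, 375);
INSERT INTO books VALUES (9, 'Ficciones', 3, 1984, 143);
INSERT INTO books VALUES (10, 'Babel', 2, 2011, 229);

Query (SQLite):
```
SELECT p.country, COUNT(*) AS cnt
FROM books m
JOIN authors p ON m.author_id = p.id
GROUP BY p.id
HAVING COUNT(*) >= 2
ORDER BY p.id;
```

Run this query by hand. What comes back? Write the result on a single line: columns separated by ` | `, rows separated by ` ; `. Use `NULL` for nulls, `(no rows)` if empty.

UK | 3 ; India | 2 ; Chile | 3

Join each books row to its authors via author_id.
Group joined rows by authors.id; compute COUNT(*) per group.
HAVING: keep groups with count ≥ 2.
  1: ids {2, 4, 7} → COUNT(*)=3
  2: ids {10} → COUNT(*)=1
  3: ids {6, 9} → COUNT(*)=2
  4: ids {1, 3, 8} → COUNT(*)=3
  5: ids {5} → COUNT(*)=1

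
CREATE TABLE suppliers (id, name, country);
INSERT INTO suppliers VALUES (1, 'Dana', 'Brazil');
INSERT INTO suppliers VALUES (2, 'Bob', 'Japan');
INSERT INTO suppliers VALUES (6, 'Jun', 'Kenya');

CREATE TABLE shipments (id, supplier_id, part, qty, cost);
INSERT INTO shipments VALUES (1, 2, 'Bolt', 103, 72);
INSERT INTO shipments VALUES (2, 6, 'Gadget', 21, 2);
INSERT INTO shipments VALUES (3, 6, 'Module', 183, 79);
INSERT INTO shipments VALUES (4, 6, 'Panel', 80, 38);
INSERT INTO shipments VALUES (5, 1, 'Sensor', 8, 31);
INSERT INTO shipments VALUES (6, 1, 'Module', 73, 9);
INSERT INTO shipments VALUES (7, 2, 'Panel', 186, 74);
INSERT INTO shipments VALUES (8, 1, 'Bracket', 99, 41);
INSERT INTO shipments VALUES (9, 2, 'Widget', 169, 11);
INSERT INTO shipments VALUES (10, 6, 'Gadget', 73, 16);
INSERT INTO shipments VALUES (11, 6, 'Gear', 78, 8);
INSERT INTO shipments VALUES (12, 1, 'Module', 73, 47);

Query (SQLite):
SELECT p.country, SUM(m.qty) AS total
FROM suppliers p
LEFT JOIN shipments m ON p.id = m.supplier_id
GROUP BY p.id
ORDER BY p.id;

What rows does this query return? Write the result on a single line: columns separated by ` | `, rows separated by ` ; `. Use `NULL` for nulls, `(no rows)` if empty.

Brazil | 253 ; Japan | 458 ; Kenya | 435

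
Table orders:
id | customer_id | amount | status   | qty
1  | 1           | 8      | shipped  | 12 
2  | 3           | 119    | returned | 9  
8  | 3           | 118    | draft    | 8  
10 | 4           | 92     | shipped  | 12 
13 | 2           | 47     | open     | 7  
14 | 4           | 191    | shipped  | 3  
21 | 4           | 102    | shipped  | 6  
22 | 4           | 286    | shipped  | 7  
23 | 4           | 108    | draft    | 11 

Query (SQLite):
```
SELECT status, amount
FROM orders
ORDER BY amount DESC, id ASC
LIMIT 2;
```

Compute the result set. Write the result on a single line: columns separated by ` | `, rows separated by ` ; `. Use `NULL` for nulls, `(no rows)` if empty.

shipped | 286 ; shipped | 191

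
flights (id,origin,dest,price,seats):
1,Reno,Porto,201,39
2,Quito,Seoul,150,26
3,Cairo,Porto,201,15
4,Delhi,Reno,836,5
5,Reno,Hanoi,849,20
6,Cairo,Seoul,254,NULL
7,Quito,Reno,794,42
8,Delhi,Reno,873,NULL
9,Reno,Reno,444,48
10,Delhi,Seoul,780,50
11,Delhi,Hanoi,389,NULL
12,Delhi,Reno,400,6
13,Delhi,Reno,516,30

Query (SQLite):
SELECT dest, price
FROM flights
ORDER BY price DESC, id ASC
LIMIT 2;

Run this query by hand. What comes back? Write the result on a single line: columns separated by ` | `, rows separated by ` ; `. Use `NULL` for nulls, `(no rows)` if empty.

Sort by price desc, tiebreak id asc: (873, id=8), (849, id=5), (836, id=4), (794, id=7), (780, id=10) …. Take first 2.

Reno | 873 ; Hanoi | 849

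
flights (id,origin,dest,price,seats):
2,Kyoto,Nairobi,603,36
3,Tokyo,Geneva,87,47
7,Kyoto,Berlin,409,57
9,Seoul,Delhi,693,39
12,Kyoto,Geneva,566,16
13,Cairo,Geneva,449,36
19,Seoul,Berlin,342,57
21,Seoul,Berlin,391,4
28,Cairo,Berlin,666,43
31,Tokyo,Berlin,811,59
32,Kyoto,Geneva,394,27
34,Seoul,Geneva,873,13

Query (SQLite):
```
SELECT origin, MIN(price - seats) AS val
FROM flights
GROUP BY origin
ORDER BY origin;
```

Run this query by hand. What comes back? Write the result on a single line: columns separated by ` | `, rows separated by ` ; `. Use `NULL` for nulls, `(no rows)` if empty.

For each row compute price - seats.
Group by origin; take MIN of the expression per group.
  Cairo: ids {13, 28} → MIN(price - seats)=413
  Kyoto: ids {2, 7, 12, 32} → MIN(price - seats)=352
  Seoul: ids {9, 19, 21, 34} → MIN(price - seats)=285
  Tokyo: ids {3, 31} → MIN(price - seats)=40

Cairo | 413 ; Kyoto | 352 ; Seoul | 285 ; Tokyo | 40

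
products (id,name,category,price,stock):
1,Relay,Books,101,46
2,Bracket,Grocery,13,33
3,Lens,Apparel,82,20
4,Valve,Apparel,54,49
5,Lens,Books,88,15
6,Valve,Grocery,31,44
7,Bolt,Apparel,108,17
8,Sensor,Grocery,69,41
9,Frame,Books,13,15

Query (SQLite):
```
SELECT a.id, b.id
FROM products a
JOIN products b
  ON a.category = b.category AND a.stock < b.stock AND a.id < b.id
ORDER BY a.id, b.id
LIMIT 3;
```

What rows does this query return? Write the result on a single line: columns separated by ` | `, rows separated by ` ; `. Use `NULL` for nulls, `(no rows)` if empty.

2 | 6 ; 2 | 8 ; 3 | 4

Pairs (a,b) with same category, a.stock < b.stock, a.id < b.id.
category groups: Apparel:{3,4,7} Books:{1,5,9} Grocery:{2,6,8}
Ordered by (a.id, b.id); first 3.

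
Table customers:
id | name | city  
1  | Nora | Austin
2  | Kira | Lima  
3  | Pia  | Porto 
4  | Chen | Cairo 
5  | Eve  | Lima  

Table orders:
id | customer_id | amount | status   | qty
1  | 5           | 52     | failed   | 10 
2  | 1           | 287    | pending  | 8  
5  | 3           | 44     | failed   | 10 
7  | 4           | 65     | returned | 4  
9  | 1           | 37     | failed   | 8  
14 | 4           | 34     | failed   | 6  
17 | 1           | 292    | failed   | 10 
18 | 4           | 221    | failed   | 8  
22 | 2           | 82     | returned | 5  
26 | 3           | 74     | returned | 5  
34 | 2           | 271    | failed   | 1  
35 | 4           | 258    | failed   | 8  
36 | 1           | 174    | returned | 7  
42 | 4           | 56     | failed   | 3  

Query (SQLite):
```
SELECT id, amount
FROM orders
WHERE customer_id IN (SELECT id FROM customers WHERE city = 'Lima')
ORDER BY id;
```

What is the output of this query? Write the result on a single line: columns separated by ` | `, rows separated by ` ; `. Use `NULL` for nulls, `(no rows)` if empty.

Inner query: customers.id where city = 'Lima'.
Outer: keep orders rows whose customer_id is in that set.
Inner query → {2, 5}

1 | 52 ; 22 | 82 ; 34 | 271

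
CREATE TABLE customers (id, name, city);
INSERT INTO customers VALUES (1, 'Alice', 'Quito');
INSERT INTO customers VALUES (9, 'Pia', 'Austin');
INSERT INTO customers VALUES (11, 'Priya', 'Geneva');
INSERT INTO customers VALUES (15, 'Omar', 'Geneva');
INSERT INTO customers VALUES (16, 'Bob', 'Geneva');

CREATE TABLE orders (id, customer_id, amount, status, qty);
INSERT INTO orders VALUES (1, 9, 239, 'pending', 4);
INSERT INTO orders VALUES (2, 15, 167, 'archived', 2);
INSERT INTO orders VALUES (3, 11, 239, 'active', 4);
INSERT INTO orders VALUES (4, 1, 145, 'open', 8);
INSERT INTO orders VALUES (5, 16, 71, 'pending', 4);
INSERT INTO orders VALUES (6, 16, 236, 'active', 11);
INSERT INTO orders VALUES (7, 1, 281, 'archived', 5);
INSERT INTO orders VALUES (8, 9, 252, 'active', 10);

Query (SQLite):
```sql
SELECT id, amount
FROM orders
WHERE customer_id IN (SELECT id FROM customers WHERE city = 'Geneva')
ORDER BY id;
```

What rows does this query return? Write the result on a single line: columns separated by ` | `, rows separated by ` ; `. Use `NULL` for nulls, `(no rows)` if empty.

Inner query: customers.id where city = 'Geneva'.
Outer: keep orders rows whose customer_id is in that set.
Inner query → {11, 15, 16}

2 | 167 ; 3 | 239 ; 5 | 71 ; 6 | 236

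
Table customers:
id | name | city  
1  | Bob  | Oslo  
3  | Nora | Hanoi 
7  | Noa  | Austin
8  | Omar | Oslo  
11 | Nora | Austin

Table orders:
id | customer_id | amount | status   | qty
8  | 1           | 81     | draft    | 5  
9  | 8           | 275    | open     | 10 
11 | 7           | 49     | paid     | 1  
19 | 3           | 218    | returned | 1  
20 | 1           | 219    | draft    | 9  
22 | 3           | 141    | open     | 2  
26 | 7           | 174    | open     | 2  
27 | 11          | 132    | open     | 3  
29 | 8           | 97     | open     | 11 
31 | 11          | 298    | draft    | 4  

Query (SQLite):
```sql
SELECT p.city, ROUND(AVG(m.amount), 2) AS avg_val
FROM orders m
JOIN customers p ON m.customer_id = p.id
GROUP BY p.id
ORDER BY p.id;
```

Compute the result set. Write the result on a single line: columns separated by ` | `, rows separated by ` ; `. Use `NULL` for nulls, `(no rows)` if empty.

Join each orders row to its customers via customer_id.
Group joined rows by customers.id; compute ROUND(AVG(m.amount), 2) per group.
  1: ids {8, 20} → ROUND(AVG(m.amount), 2)=150
  3: ids {19, 22} → ROUND(AVG(m.amount), 2)=179.5
  7: ids {11, 26} → ROUND(AVG(m.amount), 2)=111.5
  8: ids {9, 29} → ROUND(AVG(m.amount), 2)=186
  11: ids {27, 31} → ROUND(AVG(m.amount), 2)=215

Oslo | 150 ; Hanoi | 179.5 ; Austin | 111.5 ; Oslo | 186 ; Austin | 215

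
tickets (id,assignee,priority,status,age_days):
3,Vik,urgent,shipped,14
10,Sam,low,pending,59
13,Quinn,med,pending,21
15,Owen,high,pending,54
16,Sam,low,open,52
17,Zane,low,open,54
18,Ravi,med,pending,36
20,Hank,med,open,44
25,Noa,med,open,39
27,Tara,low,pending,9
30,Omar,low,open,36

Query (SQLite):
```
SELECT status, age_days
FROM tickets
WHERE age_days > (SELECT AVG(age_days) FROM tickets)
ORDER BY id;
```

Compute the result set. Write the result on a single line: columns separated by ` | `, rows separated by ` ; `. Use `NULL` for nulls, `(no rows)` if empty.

Scalar subquery: AVG(age_days) over all tickets rows = 38.0.
Keep rows where age_days > that value.

pending | 59 ; pending | 54 ; open | 52 ; open | 54 ; open | 44 ; open | 39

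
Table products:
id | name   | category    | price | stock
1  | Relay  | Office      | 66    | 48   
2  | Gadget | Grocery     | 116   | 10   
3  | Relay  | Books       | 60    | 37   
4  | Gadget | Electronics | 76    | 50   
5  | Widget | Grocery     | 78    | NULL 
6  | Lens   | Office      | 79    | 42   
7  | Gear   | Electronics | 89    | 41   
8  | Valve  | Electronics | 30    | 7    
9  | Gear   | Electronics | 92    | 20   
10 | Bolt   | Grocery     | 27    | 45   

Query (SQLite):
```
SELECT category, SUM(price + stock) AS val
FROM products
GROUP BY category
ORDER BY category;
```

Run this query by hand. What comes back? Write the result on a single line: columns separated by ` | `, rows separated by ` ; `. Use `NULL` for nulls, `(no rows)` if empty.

For each row compute price + stock.
Group by category; take SUM of the expression per group.
  Books: ids {3} → SUM(price + stock)=97
  Electronics: ids {4, 7, 8, 9} → SUM(price + stock)=405
  Grocery: ids {2, 5, 10} → SUM(price + stock)=198
  Office: ids {1, 6} → SUM(price + stock)=235

Books | 97 ; Electronics | 405 ; Grocery | 198 ; Office | 235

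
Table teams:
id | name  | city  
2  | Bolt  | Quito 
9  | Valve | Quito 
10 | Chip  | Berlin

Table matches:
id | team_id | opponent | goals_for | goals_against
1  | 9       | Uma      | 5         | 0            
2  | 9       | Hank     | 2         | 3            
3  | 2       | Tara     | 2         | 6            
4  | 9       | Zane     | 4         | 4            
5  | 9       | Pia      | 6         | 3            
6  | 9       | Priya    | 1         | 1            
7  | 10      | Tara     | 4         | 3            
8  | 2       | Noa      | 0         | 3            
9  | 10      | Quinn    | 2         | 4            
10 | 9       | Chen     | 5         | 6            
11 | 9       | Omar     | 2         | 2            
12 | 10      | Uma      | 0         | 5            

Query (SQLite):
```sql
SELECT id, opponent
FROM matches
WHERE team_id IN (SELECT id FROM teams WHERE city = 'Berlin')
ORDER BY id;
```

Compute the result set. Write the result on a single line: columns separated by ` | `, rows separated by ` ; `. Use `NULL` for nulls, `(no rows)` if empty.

7 | Tara ; 9 | Quinn ; 12 | Uma

Inner query: teams.id where city = 'Berlin'.
Outer: keep matches rows whose team_id is in that set.
Inner query → {10}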